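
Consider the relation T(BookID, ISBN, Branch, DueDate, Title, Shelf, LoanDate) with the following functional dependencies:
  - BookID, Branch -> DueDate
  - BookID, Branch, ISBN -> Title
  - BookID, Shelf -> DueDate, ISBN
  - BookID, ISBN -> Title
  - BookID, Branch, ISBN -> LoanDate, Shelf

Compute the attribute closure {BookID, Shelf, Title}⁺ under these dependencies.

{BookID, DueDate, ISBN, Shelf, Title}

Start with {BookID, Shelf, Title}.
BookID, Shelf -> DueDate, ISBN applies; add {DueDate, ISBN} → now {BookID, DueDate, ISBN, Shelf, Title}.
No further FD applies.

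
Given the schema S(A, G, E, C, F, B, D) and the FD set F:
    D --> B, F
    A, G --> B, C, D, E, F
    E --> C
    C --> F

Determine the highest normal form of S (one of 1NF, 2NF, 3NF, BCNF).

Candidate key: {A, G}. Prime attributes: {A, G}.
D --> B, F breaks BCNF: {D}⁺ = {B, D, F}, so {D} is not a superkey.
Because {B, F} are non-prime and the left side of D --> B, F is not a superkey, the relation is not in 3NF.
No non-prime attribute depends on a proper subset of any candidate key, so 2NF holds.

2NF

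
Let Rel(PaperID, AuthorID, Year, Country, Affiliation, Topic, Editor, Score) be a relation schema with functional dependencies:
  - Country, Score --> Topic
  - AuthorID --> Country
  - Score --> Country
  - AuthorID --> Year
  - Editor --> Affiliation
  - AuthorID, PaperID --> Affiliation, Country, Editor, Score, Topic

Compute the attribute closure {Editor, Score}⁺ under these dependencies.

Start with {Editor, Score}.
Score --> Country applies; add {Country} → now {Country, Editor, Score}.
Editor --> Affiliation applies; add {Affiliation} → now {Affiliation, Country, Editor, Score}.
Country, Score --> Topic applies; add {Topic} → now {Affiliation, Country, Editor, Score, Topic}.
No further FD applies.

{Affiliation, Country, Editor, Score, Topic}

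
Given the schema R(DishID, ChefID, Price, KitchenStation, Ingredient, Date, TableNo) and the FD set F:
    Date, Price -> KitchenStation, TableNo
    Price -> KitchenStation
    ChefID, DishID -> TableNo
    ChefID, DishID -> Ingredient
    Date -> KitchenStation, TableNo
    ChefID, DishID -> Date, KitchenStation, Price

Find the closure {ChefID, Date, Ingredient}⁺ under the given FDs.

Start with {ChefID, Date, Ingredient}.
Date -> KitchenStation, TableNo applies; add {KitchenStation, TableNo} → now {ChefID, Date, Ingredient, KitchenStation, TableNo}.
No further FD applies.

{ChefID, Date, Ingredient, KitchenStation, TableNo}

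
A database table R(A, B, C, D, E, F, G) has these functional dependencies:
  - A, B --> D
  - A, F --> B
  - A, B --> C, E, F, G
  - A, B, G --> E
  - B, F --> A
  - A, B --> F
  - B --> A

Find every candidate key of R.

{A, F}, {B}

{B}⁺ = {A, B, C, D, E, F, G} — all of the relation — so {B} is a candidate key.
{A, F}⁺ = {A, B, C, D, E, F, G} — all of the relation — so {A, F} is a candidate key.
These are minimal and exhaustive — every other superkey contains one of them.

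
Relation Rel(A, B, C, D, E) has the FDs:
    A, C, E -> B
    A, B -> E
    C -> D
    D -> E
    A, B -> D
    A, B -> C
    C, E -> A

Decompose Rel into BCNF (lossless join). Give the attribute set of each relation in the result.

{A, B, C, D}; {D, E}

Candidate keys of the original relation: {A, B}, {C}.
{A, B, C, D, E}: {D} determines {D, E} here but is not a superkey — split on D -> E, giving {D, E} and {A, B, C, D}.
{D, E}: every determinant is a superkey — BCNF.
{A, B, C, D}: every determinant is a superkey — BCNF.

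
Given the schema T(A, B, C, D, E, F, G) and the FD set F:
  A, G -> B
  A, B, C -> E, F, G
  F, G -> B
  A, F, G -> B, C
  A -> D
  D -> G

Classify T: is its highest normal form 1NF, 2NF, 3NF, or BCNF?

1NF

Candidate keys: {A, C}, {A, F}. Prime attributes: {A, C, F}.
A, G -> B breaks BCNF: {A, G}⁺ = {A, B, D, G}, so {A, G} is not a superkey.
Because {B} is non-prime and the left side of A, G -> B is not a superkey, the relation is not in 3NF.
Since {A} ⊂ {A, C} and {A}⁺ ⊇ {B, D, G} with {B, D, G} non-prime, there is a partial dependency; 2NF fails.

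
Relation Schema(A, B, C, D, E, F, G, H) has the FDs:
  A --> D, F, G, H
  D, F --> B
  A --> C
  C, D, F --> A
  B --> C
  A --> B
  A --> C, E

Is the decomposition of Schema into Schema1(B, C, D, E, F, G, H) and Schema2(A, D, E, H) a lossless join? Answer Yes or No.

The shared attributes are {D, E, H} and {D, E, H}⁺ = {D, E, H}.
The closure covers neither Schema1 nor Schema2 entirely; the join is not lossless.

No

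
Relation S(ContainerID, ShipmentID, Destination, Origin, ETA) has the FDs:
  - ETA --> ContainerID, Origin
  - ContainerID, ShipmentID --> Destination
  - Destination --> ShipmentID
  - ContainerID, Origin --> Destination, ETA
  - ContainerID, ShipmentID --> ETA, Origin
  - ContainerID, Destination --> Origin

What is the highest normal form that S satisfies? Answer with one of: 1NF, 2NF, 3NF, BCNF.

Candidate keys: {ContainerID, Destination}, {ContainerID, Origin}, {ContainerID, ShipmentID}, {ETA}. Prime attributes: {ContainerID, Destination, ETA, Origin, ShipmentID}.
Destination --> ShipmentID: {Destination}⁺ = {Destination, ShipmentID}, which is not all of the attributes, so the left side is not a superkey — BCNF is violated.
Since {ShipmentID} ⊆ prime attributes and every other non-superkey FD also has a prime right side, the schema is in 3NF.

3NF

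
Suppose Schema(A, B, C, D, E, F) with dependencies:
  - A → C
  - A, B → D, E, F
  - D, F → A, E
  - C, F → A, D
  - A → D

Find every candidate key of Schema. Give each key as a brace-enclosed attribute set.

{B} never appears on the right of any FD, so every key must include it.
{A, B} is a candidate key since {A, B}⁺ = {A, B, C, D, E, F} covers every attribute.
{B, C, F} is a candidate key since {B, C, F}⁺ = {A, B, C, D, E, F} covers every attribute.
{B, D, F} is a candidate key since {B, D, F}⁺ = {A, B, C, D, E, F} covers every attribute.
No proper subset of any of these is a key, and no other minimal superkey exists.

{A, B}, {B, C, F}, {B, D, F}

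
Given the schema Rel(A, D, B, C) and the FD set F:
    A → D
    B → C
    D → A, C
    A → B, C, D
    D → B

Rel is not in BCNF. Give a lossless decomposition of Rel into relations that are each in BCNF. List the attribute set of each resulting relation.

Candidate keys of the original relation: {A}, {D}.
{A, B, C, D}: {B} determines {B, C} here but is not a superkey — split on B → C, giving {B, C} and {A, B, D}.
{B, C} has no BCNF violation.
{A, B, D} has no BCNF violation.

{A, B, D}; {B, C}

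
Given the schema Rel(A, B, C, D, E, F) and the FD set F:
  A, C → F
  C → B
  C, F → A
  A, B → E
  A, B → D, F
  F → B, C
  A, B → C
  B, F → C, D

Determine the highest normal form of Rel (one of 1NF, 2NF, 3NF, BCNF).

3NF

Candidate keys: {A, B}, {A, C}, {F}. Prime attributes: {A, B, C, F}.
For C → B we have {C}⁺ = {B, C}; {C} is not a superkey, so BCNF fails.
Since {B} ⊆ prime attributes and every other non-superkey FD also has a prime right side, the schema is in 3NF.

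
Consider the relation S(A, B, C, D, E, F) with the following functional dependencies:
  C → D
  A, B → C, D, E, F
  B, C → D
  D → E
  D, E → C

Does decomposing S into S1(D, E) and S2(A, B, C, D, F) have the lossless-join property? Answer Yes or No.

Common attributes: {D}; their closure is {C, D, E}.
This includes all of S1, so the common attributes are a superkey of S1 — the join is lossless.

Yes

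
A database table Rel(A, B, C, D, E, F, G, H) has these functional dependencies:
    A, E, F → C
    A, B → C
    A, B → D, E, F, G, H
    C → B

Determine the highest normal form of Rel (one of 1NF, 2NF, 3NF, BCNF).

Candidate keys: {A, B}, {A, C}, {A, E, F}. Prime attributes: {A, B, C, E, F}.
For C → B we have {C}⁺ = {B, C}; {C} is not a superkey, so BCNF fails.
But every attribute on its right side ({B}) is prime, and the same holds for every other non-superkey FD, so 3NF still holds.

3NF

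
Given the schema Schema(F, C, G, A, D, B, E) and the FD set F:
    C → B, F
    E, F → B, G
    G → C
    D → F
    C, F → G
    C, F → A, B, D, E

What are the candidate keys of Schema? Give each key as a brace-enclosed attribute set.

{C}, {D, E}, {E, F}, {G}

{C}⁺ = {A, B, C, D, E, F, G}, which is every attribute, so {C} is a candidate key.
{G}⁺ = {A, B, C, D, E, F, G}, which is every attribute, so {G} is a candidate key.
{D, E}⁺ = {A, B, C, D, E, F, G}, which is every attribute, so {D, E} is a candidate key.
{E, F}⁺ = {A, B, C, D, E, F, G}, which is every attribute, so {E, F} is a candidate key.
No proper subset of any of these is a key, and no other minimal superkey exists.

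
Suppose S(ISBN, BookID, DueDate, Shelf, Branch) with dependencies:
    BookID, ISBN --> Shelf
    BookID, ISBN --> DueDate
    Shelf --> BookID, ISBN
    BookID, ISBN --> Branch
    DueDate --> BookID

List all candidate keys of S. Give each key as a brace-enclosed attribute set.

Closure of {Shelf} is {BookID, Branch, DueDate, ISBN, Shelf}, the whole schema; {Shelf} is a candidate key.
Closure of {BookID, ISBN} is {BookID, Branch, DueDate, ISBN, Shelf}, the whole schema; {BookID, ISBN} is a candidate key.
Closure of {DueDate, ISBN} is {BookID, Branch, DueDate, ISBN, Shelf}, the whole schema; {DueDate, ISBN} is a candidate key.
Any other superkey properly contains one of these, so there are no further candidate keys.

{BookID, ISBN}, {DueDate, ISBN}, {Shelf}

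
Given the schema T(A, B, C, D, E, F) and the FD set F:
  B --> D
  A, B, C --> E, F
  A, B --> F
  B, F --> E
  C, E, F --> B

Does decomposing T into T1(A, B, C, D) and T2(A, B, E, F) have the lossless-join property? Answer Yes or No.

The shared attributes are {A, B} and {A, B}⁺ = {A, B, D, E, F}.
Since T2 ⊆ {A, B, D, E, F}, the intersection is a superkey of T2; the decomposition is lossless.

Yes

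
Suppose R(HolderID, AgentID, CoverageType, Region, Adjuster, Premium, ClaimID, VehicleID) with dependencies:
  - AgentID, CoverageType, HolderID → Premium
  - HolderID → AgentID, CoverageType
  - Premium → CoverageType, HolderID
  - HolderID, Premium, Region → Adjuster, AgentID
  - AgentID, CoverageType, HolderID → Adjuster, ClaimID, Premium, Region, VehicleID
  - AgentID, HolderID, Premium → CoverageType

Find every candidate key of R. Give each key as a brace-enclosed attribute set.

{HolderID}, {Premium}

Closure of {HolderID} is {Adjuster, AgentID, ClaimID, CoverageType, HolderID, Premium, Region, VehicleID}, the whole schema; {HolderID} is a candidate key.
Closure of {Premium} is {Adjuster, AgentID, ClaimID, CoverageType, HolderID, Premium, Region, VehicleID}, the whole schema; {Premium} is a candidate key.
No proper subset of any of these is a key, and no other minimal superkey exists.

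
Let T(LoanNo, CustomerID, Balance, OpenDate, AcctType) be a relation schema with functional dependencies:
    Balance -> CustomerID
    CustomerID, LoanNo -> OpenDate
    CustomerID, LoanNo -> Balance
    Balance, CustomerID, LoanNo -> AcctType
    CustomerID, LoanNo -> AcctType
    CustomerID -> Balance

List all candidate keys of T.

{Balance, LoanNo}, {CustomerID, LoanNo}

{LoanNo} never appears on the right of any FD, so every key must include it.
{Balance, LoanNo} is a candidate key since {Balance, LoanNo}⁺ = {AcctType, Balance, CustomerID, LoanNo, OpenDate} covers every attribute.
{CustomerID, LoanNo} is a candidate key since {CustomerID, LoanNo}⁺ = {AcctType, Balance, CustomerID, LoanNo, OpenDate} covers every attribute.
No proper subset of any of these is a key, and no other minimal superkey exists.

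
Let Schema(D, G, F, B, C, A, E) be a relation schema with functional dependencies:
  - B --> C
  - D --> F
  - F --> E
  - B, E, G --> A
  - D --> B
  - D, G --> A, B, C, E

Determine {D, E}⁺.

Start with {D, E}.
D --> F applies; add {F} → now {D, E, F}.
D --> B applies; add {B} → now {B, D, E, F}.
B --> C applies; add {C} → now {B, C, D, E, F}.
No further FD applies.

{B, C, D, E, F}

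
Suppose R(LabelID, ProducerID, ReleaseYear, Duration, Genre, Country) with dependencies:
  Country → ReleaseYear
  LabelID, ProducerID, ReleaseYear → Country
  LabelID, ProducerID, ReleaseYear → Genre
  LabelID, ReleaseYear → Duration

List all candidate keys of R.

{Country, LabelID, ProducerID}, {LabelID, ProducerID, ReleaseYear}

No FD produces {LabelID, ProducerID}, so they must be in every candidate key.
{Country, LabelID, ProducerID}⁺ = {Country, Duration, Genre, LabelID, ProducerID, ReleaseYear}, which is every attribute, so {Country, LabelID, ProducerID} is a candidate key.
{LabelID, ProducerID, ReleaseYear}⁺ = {Country, Duration, Genre, LabelID, ProducerID, ReleaseYear}, which is every attribute, so {LabelID, ProducerID, ReleaseYear} is a candidate key.
These are minimal and exhaustive — every other superkey contains one of them.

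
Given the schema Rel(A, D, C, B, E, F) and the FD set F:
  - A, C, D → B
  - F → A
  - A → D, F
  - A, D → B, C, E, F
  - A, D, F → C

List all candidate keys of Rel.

{A}, {F}

{A}⁺ = {A, B, C, D, E, F} — all of the relation — so {A} is a candidate key.
{F}⁺ = {A, B, C, D, E, F} — all of the relation — so {F} is a candidate key.
No proper subset of any of these is a key, and no other minimal superkey exists.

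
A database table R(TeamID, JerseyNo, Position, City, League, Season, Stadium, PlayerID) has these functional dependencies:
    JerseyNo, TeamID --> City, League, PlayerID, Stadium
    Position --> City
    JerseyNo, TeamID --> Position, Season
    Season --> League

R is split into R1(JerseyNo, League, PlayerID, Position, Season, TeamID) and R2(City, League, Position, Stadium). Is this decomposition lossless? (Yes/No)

The shared attributes are {League, Position} and {League, Position}⁺ = {City, League, Position}.
The closure covers neither R1 nor R2 entirely; the join is not lossless.

No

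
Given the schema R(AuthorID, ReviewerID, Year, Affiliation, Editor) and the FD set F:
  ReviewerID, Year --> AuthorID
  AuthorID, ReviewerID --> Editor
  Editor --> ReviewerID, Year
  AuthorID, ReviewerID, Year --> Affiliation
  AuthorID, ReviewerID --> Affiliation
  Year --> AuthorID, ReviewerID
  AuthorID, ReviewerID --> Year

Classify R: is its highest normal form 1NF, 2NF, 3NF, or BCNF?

BCNF

Candidate keys: {AuthorID, ReviewerID}, {Editor}, {Year}. Prime attributes: {AuthorID, Editor, ReviewerID, Year}.
The left-hand side of every FD is a superkey, so BCNF is satisfied.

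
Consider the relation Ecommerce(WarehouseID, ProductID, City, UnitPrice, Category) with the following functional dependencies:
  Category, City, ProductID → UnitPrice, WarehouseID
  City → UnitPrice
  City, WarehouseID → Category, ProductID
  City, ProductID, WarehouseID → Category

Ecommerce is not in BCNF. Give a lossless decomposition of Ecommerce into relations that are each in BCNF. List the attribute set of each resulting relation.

{Category, City, ProductID, WarehouseID}; {City, UnitPrice}

Candidate keys of the original relation: {Category, City, ProductID}, {City, WarehouseID}.
Within {Category, City, ProductID, UnitPrice, WarehouseID}: {City}⁺ ∩ {Category, City, ProductID, UnitPrice, WarehouseID} = {City, UnitPrice}, not the whole set, so City → UnitPrice violates BCNF; decompose into {City, UnitPrice} and {Category, City, ProductID, WarehouseID}.
{City, UnitPrice} is in BCNF.
{Category, City, ProductID, WarehouseID} is in BCNF.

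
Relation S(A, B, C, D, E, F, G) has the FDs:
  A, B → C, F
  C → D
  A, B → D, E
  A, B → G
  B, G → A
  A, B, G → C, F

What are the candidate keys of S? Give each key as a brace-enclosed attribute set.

Attributes never on any right-hand side: {B} — every candidate key must contain it.
{A, B}⁺ = {A, B, C, D, E, F, G} — all of the relation — so {A, B} is a candidate key.
{B, G}⁺ = {A, B, C, D, E, F, G} — all of the relation — so {B, G} is a candidate key.
These are minimal and exhaustive — every other superkey contains one of them.

{A, B}, {B, G}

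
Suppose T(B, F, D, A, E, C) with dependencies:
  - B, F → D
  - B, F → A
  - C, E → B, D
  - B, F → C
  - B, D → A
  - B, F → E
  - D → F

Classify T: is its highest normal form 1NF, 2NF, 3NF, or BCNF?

3NF

Candidate keys: {B, D}, {B, F}, {C, E}. Prime attributes: {B, C, D, E, F}.
For D → F we have {D}⁺ = {D, F}; {D} is not a superkey, so BCNF fails.
Since {F} ⊆ prime attributes and every other non-superkey FD also has a prime right side, the schema is in 3NF.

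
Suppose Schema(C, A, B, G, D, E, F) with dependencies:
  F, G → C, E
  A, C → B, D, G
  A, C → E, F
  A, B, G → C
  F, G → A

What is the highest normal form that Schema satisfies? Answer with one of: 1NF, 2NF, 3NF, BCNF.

Candidate keys: {A, B, G}, {A, C}, {F, G}. Prime attributes: {A, B, C, F, G}.
Each dependency's left side is a superkey — BCNF holds.

BCNF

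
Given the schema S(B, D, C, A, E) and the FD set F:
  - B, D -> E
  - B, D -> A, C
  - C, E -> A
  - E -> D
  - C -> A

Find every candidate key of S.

{B, D}, {B, E}

Attributes never on any right-hand side: {B} — every candidate key must contain it.
{B, D}⁺ = {A, B, C, D, E} — all of the relation — so {B, D} is a candidate key.
{B, E}⁺ = {A, B, C, D, E} — all of the relation — so {B, E} is a candidate key.
No proper subset of any of these is a key, and no other minimal superkey exists.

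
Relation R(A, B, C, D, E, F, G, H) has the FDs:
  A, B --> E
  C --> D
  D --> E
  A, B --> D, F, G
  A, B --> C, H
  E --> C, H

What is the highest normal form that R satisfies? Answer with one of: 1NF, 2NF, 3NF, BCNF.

2NF

Candidate key: {A, B}. Prime attributes: {A, B}.
C --> D: {C}⁺ = {C, D, E, H}, which is not all of the attributes, so the left side is not a superkey — BCNF is violated.
Because {D} is non-prime and the left side of C --> D is not a superkey, the relation is not in 3NF.
No proper subset of a key has a non-prime attribute in its closure, so there is no partial dependency; 2NF holds.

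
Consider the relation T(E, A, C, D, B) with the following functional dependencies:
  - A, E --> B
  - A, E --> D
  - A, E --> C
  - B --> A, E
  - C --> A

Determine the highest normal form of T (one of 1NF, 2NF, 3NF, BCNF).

Candidate keys: {A, E}, {B}, {C, E}. Prime attributes: {A, B, C, E}.
For C --> A we have {C}⁺ = {A, C}; {C} is not a superkey, so BCNF fails.
But every attribute on its right side ({A}) is prime, and the same holds for every other non-superkey FD, so 3NF still holds.

3NF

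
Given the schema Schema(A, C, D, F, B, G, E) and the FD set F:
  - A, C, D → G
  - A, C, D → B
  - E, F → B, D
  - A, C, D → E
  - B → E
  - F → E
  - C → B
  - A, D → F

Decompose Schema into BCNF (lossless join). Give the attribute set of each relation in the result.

{A, C, F, G}; {B, D, F}; {B, E}; {E, F}

Candidate keys of the original relation: {A, C, D}, {A, C, F}.
Within {A, B, C, D, E, F, G}: {E, F}⁺ ∩ {A, B, C, D, E, F, G} = {B, D, E, F}, not the whole set, so E, F → B, D violates BCNF; decompose into {B, D, E, F} and {A, C, E, F, G}.
Within {B, D, E, F}: {B}⁺ ∩ {B, D, E, F} = {B, E}, not the whole set, so B → E violates BCNF; decompose into {B, E} and {B, D, F}.
{B, E} has no BCNF violation.
{B, D, F} has no BCNF violation.
Within {A, C, E, F, G}: {F}⁺ ∩ {A, C, E, F, G} = {E, F}, not the whole set, so F → E violates BCNF; decompose into {E, F} and {A, C, F, G}.
{E, F} has no BCNF violation.
{A, C, F, G} has no BCNF violation.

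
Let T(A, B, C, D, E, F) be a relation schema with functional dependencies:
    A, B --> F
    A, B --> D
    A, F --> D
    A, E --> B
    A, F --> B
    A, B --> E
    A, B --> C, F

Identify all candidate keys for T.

{A, B}, {A, E}, {A, F}

{A} never appears on the right of any FD, so every key must include it.
{A, B} is a candidate key since {A, B}⁺ = {A, B, C, D, E, F} covers every attribute.
{A, E} is a candidate key since {A, E}⁺ = {A, B, C, D, E, F} covers every attribute.
{A, F} is a candidate key since {A, F}⁺ = {A, B, C, D, E, F} covers every attribute.
These are minimal and exhaustive — every other superkey contains one of them.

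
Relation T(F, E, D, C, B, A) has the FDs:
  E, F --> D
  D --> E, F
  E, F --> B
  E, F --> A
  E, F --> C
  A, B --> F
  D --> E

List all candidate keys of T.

{D} is a candidate key since {D}⁺ = {A, B, C, D, E, F} covers every attribute.
{E, F} is a candidate key since {E, F}⁺ = {A, B, C, D, E, F} covers every attribute.
{A, B, E} is a candidate key since {A, B, E}⁺ = {A, B, C, D, E, F} covers every attribute.
These are minimal and exhaustive — every other superkey contains one of them.

{A, B, E}, {D}, {E, F}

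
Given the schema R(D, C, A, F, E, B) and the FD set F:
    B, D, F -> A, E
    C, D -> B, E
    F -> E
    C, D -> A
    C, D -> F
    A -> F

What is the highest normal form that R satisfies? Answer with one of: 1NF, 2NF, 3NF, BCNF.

2NF

Candidate key: {C, D}. Prime attributes: {C, D}.
For B, D, F -> A, E we have {B, D, F}⁺ = {A, B, D, E, F}; {B, D, F} is not a superkey, so BCNF fails.
Because {A, E} are non-prime and the left side of B, D, F -> A, E is not a superkey, the relation is not in 3NF.
No proper subset of a key has a non-prime attribute in its closure, so there is no partial dependency; 2NF holds.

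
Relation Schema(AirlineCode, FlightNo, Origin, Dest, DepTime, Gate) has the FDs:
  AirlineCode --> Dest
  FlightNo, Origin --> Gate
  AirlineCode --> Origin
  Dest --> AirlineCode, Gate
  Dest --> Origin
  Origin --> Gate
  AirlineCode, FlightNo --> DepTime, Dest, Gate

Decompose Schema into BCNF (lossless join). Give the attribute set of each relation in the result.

Candidate keys of the original relation: {AirlineCode, FlightNo}, {Dest, FlightNo}.
Within {AirlineCode, DepTime, Dest, FlightNo, Gate, Origin}: {AirlineCode}⁺ ∩ {AirlineCode, DepTime, Dest, FlightNo, Gate, Origin} = {AirlineCode, Dest, Gate, Origin}, not the whole set, so AirlineCode --> Dest, Gate, Origin violates BCNF; decompose into {AirlineCode, Dest, Gate, Origin} and {AirlineCode, DepTime, FlightNo}.
Within {AirlineCode, Dest, Gate, Origin}: {Origin}⁺ ∩ {AirlineCode, Dest, Gate, Origin} = {Gate, Origin}, not the whole set, so Origin --> Gate violates BCNF; decompose into {Gate, Origin} and {AirlineCode, Dest, Origin}.
{Gate, Origin}: every determinant is a superkey — BCNF.
{AirlineCode, Dest, Origin}: every determinant is a superkey — BCNF.
{AirlineCode, DepTime, FlightNo}: every determinant is a superkey — BCNF.

{AirlineCode, DepTime, FlightNo}; {AirlineCode, Dest, Origin}; {Gate, Origin}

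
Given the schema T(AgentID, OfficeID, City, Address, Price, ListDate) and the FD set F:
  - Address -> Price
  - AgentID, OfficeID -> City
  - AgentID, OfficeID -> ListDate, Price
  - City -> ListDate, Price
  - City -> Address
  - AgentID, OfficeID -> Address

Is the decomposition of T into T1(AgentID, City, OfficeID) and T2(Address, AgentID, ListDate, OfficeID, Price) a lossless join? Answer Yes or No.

Yes

Common attributes: {AgentID, OfficeID}; their closure is {Address, AgentID, City, ListDate, OfficeID, Price}.
This includes all of T1, so the common attributes are a superkey of T1 — the join is lossless.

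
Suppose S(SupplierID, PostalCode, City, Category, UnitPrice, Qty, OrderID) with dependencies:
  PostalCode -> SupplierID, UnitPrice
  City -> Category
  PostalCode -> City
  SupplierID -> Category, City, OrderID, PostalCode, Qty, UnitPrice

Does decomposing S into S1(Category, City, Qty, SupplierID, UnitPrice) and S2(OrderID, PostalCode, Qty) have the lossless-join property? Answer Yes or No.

The shared attributes are {Qty} and {Qty}⁺ = {Qty}.
Neither S1 nor S2 is contained in that closure, so the decomposition is lossy.

No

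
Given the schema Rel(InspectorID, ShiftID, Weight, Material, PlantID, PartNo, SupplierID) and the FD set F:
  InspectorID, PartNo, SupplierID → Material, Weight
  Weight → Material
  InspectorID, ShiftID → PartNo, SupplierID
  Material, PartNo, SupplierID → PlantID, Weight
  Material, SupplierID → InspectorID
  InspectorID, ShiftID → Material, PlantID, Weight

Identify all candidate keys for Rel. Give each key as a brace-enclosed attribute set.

{InspectorID, ShiftID}, {Material, ShiftID, SupplierID}, {ShiftID, SupplierID, Weight}

No FD produces {ShiftID}, so it must be in every candidate key.
{InspectorID, ShiftID} is a candidate key since {InspectorID, ShiftID}⁺ = {InspectorID, Material, PartNo, PlantID, ShiftID, SupplierID, Weight} covers every attribute.
{Material, ShiftID, SupplierID} is a candidate key since {Material, ShiftID, SupplierID}⁺ = {InspectorID, Material, PartNo, PlantID, ShiftID, SupplierID, Weight} covers every attribute.
{ShiftID, SupplierID, Weight} is a candidate key since {ShiftID, SupplierID, Weight}⁺ = {InspectorID, Material, PartNo, PlantID, ShiftID, SupplierID, Weight} covers every attribute.
These are minimal and exhaustive — every other superkey contains one of them.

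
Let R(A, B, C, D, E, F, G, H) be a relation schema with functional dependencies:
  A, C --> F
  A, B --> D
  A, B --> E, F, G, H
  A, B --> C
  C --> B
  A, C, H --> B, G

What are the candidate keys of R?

{A, B}, {A, C}

Attributes never on any right-hand side: {A} — every candidate key must contain it.
{A, B}⁺ = {A, B, C, D, E, F, G, H} — all of the relation — so {A, B} is a candidate key.
{A, C}⁺ = {A, B, C, D, E, F, G, H} — all of the relation — so {A, C} is a candidate key.
Any other superkey properly contains one of these, so there are no further candidate keys.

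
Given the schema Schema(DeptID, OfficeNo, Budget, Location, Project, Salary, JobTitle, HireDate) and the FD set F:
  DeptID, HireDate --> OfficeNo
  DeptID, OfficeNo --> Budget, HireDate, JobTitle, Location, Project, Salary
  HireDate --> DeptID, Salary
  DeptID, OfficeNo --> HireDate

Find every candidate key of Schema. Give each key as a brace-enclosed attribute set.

{DeptID, OfficeNo}, {HireDate}

{HireDate} is a candidate key since {HireDate}⁺ = {Budget, DeptID, HireDate, JobTitle, Location, OfficeNo, Project, Salary} covers every attribute.
{DeptID, OfficeNo} is a candidate key since {DeptID, OfficeNo}⁺ = {Budget, DeptID, HireDate, JobTitle, Location, OfficeNo, Project, Salary} covers every attribute.
These are minimal and exhaustive — every other superkey contains one of them.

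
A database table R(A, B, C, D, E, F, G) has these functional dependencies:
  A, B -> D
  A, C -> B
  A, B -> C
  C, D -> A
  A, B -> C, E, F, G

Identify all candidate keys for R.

{A, B} is a candidate key since {A, B}⁺ = {A, B, C, D, E, F, G} covers every attribute.
{A, C} is a candidate key since {A, C}⁺ = {A, B, C, D, E, F, G} covers every attribute.
{C, D} is a candidate key since {C, D}⁺ = {A, B, C, D, E, F, G} covers every attribute.
These are minimal and exhaustive — every other superkey contains one of them.

{A, B}, {A, C}, {C, D}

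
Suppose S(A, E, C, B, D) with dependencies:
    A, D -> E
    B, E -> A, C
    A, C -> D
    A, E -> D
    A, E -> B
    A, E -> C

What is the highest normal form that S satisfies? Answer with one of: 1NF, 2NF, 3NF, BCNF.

Candidate keys: {A, C}, {A, D}, {A, E}, {B, E}. Prime attributes: {A, B, C, D, E}.
Every FD has a superkey on the left, so the relation is in BCNF.

BCNF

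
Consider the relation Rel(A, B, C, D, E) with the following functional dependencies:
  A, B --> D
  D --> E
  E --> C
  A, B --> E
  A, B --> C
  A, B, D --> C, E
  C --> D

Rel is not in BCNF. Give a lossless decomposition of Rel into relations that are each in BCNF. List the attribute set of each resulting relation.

{A, B, D}; {C, D, E}

Candidate key of the original relation: {A, B}.
In {A, B, C, D, E}, {D} is not a superkey ({D}⁺ restricted to this set is {C, D, E}), so split on D --> C, E into {C, D, E} and {A, B, D}.
{C, D, E} has no BCNF violation.
{A, B, D} has no BCNF violation.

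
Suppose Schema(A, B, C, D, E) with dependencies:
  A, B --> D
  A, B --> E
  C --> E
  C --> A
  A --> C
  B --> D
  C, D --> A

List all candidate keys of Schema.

No FD produces {B}, so it must be in every candidate key.
{A, B}⁺ = {A, B, C, D, E} — all of the relation — so {A, B} is a candidate key.
{B, C}⁺ = {A, B, C, D, E} — all of the relation — so {B, C} is a candidate key.
No proper subset of any of these is a key, and no other minimal superkey exists.

{A, B}, {B, C}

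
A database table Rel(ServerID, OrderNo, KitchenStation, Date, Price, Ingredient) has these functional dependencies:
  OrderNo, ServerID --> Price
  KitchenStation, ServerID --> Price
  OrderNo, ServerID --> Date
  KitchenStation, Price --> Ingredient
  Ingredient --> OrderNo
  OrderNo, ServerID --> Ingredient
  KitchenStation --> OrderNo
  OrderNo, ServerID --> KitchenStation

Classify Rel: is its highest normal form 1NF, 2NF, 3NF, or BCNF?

3NF

Candidate keys: {Ingredient, ServerID}, {KitchenStation, ServerID}, {OrderNo, ServerID}. Prime attributes: {Ingredient, KitchenStation, OrderNo, ServerID}.
KitchenStation, Price --> Ingredient breaks BCNF: {KitchenStation, Price}⁺ = {Ingredient, KitchenStation, OrderNo, Price}, so {KitchenStation, Price} is not a superkey.
But every attribute on its right side ({Ingredient}) is prime, and the same holds for every other non-superkey FD, so 3NF still holds.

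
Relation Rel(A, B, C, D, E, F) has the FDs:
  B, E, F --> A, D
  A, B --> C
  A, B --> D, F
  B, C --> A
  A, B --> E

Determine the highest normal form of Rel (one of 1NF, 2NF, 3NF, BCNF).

BCNF

Candidate keys: {A, B}, {B, C}, {B, E, F}. Prime attributes: {A, B, C, E, F}.
The left-hand side of every FD is a superkey, so BCNF is satisfied.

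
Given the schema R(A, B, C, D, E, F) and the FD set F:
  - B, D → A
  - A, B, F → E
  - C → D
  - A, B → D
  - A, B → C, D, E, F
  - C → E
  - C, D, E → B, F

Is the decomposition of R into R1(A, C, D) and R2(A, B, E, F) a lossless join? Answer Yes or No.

No

Common attributes: {A}; their closure is {A}.
R1 ⊄ {A} and R2 ⊄ {A}, so the split is lossy.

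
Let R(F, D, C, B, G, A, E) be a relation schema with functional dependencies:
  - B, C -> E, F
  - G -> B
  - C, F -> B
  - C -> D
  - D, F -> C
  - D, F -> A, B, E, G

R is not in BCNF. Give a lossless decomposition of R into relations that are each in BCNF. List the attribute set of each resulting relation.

{A, C, E, F, G}; {B, G}; {C, D}

Candidate keys of the original relation: {B, C}, {C, F}, {C, G}, {D, F}.
Within {A, B, C, D, E, F, G}: {G}⁺ ∩ {A, B, C, D, E, F, G} = {B, G}, not the whole set, so G -> B violates BCNF; decompose into {B, G} and {A, C, D, E, F, G}.
{B, G} has no BCNF violation.
Within {A, C, D, E, F, G}: {C}⁺ ∩ {A, C, D, E, F, G} = {C, D}, not the whole set, so C -> D violates BCNF; decompose into {C, D} and {A, C, E, F, G}.
{C, D} has no BCNF violation.
{A, C, E, F, G} has no BCNF violation.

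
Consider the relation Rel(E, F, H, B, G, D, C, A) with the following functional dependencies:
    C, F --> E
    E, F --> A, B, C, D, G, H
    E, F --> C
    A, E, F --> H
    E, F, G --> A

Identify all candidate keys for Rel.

{C, F}, {E, F}

{F} never appears on the right of any FD, so every key must include it.
{C, F} is a candidate key since {C, F}⁺ = {A, B, C, D, E, F, G, H} covers every attribute.
{E, F} is a candidate key since {E, F}⁺ = {A, B, C, D, E, F, G, H} covers every attribute.
Any other superkey properly contains one of these, so there are no further candidate keys.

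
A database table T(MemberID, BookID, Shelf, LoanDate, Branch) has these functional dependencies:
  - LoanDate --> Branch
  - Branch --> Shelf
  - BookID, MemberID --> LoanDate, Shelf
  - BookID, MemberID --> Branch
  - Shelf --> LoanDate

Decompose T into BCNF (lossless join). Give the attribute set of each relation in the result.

{BookID, LoanDate, MemberID}; {Branch, LoanDate, Shelf}

Candidate key of the original relation: {BookID, MemberID}.
In {BookID, Branch, LoanDate, MemberID, Shelf}, {LoanDate} is not a superkey ({LoanDate}⁺ restricted to this set is {Branch, LoanDate, Shelf}), so split on LoanDate --> Branch, Shelf into {Branch, LoanDate, Shelf} and {BookID, LoanDate, MemberID}.
{Branch, LoanDate, Shelf}: every determinant is a superkey — BCNF.
{BookID, LoanDate, MemberID}: every determinant is a superkey — BCNF.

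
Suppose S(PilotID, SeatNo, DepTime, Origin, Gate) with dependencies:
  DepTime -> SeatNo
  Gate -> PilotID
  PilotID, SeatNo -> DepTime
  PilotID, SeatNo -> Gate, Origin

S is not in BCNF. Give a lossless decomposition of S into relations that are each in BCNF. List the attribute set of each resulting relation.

{DepTime, Gate, Origin}; {DepTime, SeatNo}; {Gate, PilotID}

Candidate keys of the original relation: {DepTime, Gate}, {DepTime, PilotID}, {Gate, SeatNo}, {PilotID, SeatNo}.
Within {DepTime, Gate, Origin, PilotID, SeatNo}: {DepTime}⁺ ∩ {DepTime, Gate, Origin, PilotID, SeatNo} = {DepTime, SeatNo}, not the whole set, so DepTime -> SeatNo violates BCNF; decompose into {DepTime, SeatNo} and {DepTime, Gate, Origin, PilotID}.
{DepTime, SeatNo} is in BCNF.
Within {DepTime, Gate, Origin, PilotID}: {Gate}⁺ ∩ {DepTime, Gate, Origin, PilotID} = {Gate, PilotID}, not the whole set, so Gate -> PilotID violates BCNF; decompose into {Gate, PilotID} and {DepTime, Gate, Origin}.
{Gate, PilotID} is in BCNF.
{DepTime, Gate, Origin} is in BCNF.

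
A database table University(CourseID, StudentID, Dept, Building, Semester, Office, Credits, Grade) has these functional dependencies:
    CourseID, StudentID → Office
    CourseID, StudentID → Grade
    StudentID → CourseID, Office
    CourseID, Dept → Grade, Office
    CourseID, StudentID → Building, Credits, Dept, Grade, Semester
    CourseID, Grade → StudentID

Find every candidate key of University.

{CourseID, Dept}, {CourseID, Grade}, {StudentID}

Closure of {StudentID} is {Building, CourseID, Credits, Dept, Grade, Office, Semester, StudentID}, the whole schema; {StudentID} is a candidate key.
Closure of {CourseID, Dept} is {Building, CourseID, Credits, Dept, Grade, Office, Semester, StudentID}, the whole schema; {CourseID, Dept} is a candidate key.
Closure of {CourseID, Grade} is {Building, CourseID, Credits, Dept, Grade, Office, Semester, StudentID}, the whole schema; {CourseID, Grade} is a candidate key.
Any other superkey properly contains one of these, so there are no further candidate keys.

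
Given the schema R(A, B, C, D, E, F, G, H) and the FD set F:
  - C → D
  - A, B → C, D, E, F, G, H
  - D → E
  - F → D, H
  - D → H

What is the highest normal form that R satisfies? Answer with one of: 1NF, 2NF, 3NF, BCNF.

Candidate key: {A, B}. Prime attributes: {A, B}.
C → D: {C}⁺ = {C, D, E, H}, which is not all of the attributes, so the left side is not a superkey — BCNF is violated.
Because {D} is non-prime and the left side of C → D is not a superkey, the relation is not in 3NF.
Checking every proper subset of each key, none determines a non-prime attribute — 2NF is satisfied.

2NF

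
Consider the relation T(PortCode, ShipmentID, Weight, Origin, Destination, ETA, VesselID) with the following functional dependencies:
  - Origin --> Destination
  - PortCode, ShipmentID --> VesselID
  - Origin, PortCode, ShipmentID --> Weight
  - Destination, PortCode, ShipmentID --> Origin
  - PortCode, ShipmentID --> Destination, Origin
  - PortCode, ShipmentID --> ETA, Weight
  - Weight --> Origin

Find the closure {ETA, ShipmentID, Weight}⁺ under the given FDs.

Start with {ETA, ShipmentID, Weight}.
Weight --> Origin applies; add {Origin} → now {ETA, Origin, ShipmentID, Weight}.
Origin --> Destination applies; add {Destination} → now {Destination, ETA, Origin, ShipmentID, Weight}.
No further FD applies.

{Destination, ETA, Origin, ShipmentID, Weight}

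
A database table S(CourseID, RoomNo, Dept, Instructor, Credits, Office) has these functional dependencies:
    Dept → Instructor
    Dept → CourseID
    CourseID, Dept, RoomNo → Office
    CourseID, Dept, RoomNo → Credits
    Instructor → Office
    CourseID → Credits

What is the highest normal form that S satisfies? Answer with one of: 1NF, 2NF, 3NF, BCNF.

1NF

Candidate key: {Dept, RoomNo}. Prime attributes: {Dept, RoomNo}.
Dept → Instructor: {Dept}⁺ = {CourseID, Credits, Dept, Instructor, Office}, which is not all of the attributes, so the left side is not a superkey — BCNF is violated.
Because {Instructor} is non-prime and the left side of Dept → Instructor is not a superkey, the relation is not in 3NF.
Since {Dept} ⊂ {Dept, RoomNo} and {Dept}⁺ ⊇ {CourseID, Credits, Instructor, Office} with {CourseID, Credits, Instructor, Office} non-prime, there is a partial dependency; 2NF fails.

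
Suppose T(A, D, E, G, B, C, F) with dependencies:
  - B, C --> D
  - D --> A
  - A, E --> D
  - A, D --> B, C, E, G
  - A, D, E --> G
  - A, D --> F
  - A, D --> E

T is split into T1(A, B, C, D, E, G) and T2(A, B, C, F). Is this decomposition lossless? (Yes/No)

T1 ∩ T2 = {A, B, C}; its closure under F is {A, B, C, D, E, F, G}.
This includes all of T1, so the common attributes are a superkey of T1 — the join is lossless.

Yes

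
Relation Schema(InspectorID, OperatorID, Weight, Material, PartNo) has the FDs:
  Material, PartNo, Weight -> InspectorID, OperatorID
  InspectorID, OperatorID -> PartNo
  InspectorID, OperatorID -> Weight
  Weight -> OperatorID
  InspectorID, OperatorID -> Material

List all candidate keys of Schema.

{InspectorID, OperatorID}, {InspectorID, Weight}, {Material, PartNo, Weight}

{InspectorID, OperatorID} is a candidate key since {InspectorID, OperatorID}⁺ = {InspectorID, Material, OperatorID, PartNo, Weight} covers every attribute.
{InspectorID, Weight} is a candidate key since {InspectorID, Weight}⁺ = {InspectorID, Material, OperatorID, PartNo, Weight} covers every attribute.
{Material, PartNo, Weight} is a candidate key since {Material, PartNo, Weight}⁺ = {InspectorID, Material, OperatorID, PartNo, Weight} covers every attribute.
No proper subset of any of these is a key, and no other minimal superkey exists.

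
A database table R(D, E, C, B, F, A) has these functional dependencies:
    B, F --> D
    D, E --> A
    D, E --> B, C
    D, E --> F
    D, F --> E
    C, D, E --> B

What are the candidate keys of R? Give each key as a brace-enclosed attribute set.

{B, F} is a candidate key since {B, F}⁺ = {A, B, C, D, E, F} covers every attribute.
{D, E} is a candidate key since {D, E}⁺ = {A, B, C, D, E, F} covers every attribute.
{D, F} is a candidate key since {D, F}⁺ = {A, B, C, D, E, F} covers every attribute.
Any other superkey properly contains one of these, so there are no further candidate keys.

{B, F}, {D, E}, {D, F}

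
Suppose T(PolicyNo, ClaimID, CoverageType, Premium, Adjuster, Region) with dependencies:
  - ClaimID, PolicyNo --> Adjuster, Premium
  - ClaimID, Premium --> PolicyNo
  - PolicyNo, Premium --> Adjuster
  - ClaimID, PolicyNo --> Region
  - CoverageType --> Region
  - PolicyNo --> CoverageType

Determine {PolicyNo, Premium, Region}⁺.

{Adjuster, CoverageType, PolicyNo, Premium, Region}

Start with {PolicyNo, Premium, Region}.
PolicyNo, Premium --> Adjuster applies; add {Adjuster} → now {Adjuster, PolicyNo, Premium, Region}.
PolicyNo --> CoverageType applies; add {CoverageType} → now {Adjuster, CoverageType, PolicyNo, Premium, Region}.
No further FD applies.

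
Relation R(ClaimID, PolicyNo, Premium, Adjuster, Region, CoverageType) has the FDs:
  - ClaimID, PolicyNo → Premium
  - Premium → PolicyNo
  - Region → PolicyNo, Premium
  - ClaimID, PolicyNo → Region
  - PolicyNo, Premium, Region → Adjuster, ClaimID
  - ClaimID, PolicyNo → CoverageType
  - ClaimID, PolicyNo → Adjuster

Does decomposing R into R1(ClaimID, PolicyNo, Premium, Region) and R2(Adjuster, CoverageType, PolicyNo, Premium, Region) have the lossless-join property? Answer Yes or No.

Yes

The shared attributes are {PolicyNo, Premium, Region} and {PolicyNo, Premium, Region}⁺ = {Adjuster, ClaimID, CoverageType, PolicyNo, Premium, Region}.
Since R1 ⊆ {Adjuster, ClaimID, CoverageType, PolicyNo, Premium, Region}, the intersection is a superkey of R1; the decomposition is lossless.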